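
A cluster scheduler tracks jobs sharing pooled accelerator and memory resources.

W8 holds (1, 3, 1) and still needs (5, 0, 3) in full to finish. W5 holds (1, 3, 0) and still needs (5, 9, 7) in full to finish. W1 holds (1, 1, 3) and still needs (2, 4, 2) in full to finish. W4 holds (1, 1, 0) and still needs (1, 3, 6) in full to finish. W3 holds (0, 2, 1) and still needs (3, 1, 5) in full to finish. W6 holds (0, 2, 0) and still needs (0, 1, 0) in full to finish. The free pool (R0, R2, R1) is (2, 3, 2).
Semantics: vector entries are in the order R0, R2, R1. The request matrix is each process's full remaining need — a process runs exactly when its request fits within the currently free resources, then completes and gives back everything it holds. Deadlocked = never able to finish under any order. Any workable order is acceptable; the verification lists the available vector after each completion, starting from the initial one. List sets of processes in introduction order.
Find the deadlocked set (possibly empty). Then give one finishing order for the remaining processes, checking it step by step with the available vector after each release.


Deadlocked: W8 and W5.
Key observation: after W6, W1, W3, W4 complete, (4, 9, 6) is the best the pool ever gets, yet each leftover process wants more R0.
The rest can finish in the order W6, W1, W3, W4. Step-by-step check:
  pool = (2, 3, 2)
  run W6 (needs (0, 1, 0), free (2, 3, 2)); after release of (0, 2, 0) the pool is (2, 5, 2)
  run W1 (needs (2, 4, 2), free (2, 5, 2)); after release of (1, 1, 3) the pool is (3, 6, 5)
  run W3 (needs (3, 1, 5), free (3, 6, 5)); after release of (0, 2, 1) the pool is (3, 8, 6)
  run W4 (needs (1, 3, 6), free (3, 8, 6)); after release of (1, 1, 0) the pool is (4, 9, 6)
The stuck group stays short no matter what:
  W8 still needs (5, 0, 3) but only (4, 9, 6) is free — short on R0
  W5 still needs (5, 9, 7) but only (4, 9, 6) is free — short on R0 and R1


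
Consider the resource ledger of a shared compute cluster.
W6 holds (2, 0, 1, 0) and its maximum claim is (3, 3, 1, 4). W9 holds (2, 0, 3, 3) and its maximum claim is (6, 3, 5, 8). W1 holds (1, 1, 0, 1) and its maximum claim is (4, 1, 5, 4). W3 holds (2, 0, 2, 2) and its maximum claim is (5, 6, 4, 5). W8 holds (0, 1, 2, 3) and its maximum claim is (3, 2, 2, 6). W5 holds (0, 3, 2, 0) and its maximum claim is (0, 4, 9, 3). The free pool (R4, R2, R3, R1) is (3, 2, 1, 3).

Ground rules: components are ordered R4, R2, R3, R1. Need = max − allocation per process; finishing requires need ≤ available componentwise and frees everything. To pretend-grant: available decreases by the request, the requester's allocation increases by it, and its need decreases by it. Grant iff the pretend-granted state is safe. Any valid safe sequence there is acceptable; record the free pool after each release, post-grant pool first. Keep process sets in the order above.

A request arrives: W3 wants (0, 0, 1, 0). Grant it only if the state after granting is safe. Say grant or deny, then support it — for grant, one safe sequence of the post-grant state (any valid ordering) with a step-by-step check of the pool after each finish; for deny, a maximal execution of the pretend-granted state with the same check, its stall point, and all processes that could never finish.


DENY. Granting would leave the state unsafe.
Key observation: after W8, W6, W9, W1 the pool peaks at (8, 4, 6, 10), and each blocked process is short somewhere: W3 on R2; W5 on R3.
On the post-grant state, W8, W6, W9, W1 is a maximal run — nothing extends it. Check, step by step:
  pool = (3, 2, 0, 3)
  W8: need (3, 1, 0, 3) fits (3, 2, 0, 3); releases (0, 1, 2, 3), pool now (3, 3, 2, 6)
  W6: need (1, 3, 0, 4) fits (3, 3, 2, 6); releases (2, 0, 1, 0), pool now (5, 3, 3, 6)
  W9: need (4, 3, 2, 5) fits (5, 3, 3, 6); releases (2, 0, 3, 3), pool now (7, 3, 6, 9)
  W1: need (3, 0, 5, 3) fits (7, 3, 6, 9); releases (1, 1, 0, 1), pool now (8, 4, 6, 10)
  W3 still needs (3, 6, 1, 3) but only (8, 4, 6, 10) is free — short on R2
  W5 still needs (0, 1, 7, 3) but only (8, 4, 6, 10) is free — short on R3
Processes that could never finish after the grant: W3 and W5.


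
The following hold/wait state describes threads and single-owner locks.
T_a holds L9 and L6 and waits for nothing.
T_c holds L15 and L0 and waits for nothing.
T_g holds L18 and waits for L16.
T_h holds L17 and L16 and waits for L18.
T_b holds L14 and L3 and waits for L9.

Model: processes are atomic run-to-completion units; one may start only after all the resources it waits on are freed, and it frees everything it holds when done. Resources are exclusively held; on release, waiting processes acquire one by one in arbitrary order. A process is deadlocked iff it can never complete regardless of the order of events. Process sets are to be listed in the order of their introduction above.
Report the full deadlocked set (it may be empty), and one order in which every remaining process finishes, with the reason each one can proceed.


Deadlocked: T_g and T_h.
Key observation: nobody on the ring T_g -> T_h -> T_g can start until another member finishes, which never happens; no other process is dragged down with it.
The rest can finish in the order T_a, T_c, T_b.
Step-by-step check:
  T_a waits on nothing -> runs at once and releases L9 and L6
  T_c waits on nothing -> runs at once and releases L15 and L0
  T_b waits on L9 — all released -> runs and releases L14 and L3


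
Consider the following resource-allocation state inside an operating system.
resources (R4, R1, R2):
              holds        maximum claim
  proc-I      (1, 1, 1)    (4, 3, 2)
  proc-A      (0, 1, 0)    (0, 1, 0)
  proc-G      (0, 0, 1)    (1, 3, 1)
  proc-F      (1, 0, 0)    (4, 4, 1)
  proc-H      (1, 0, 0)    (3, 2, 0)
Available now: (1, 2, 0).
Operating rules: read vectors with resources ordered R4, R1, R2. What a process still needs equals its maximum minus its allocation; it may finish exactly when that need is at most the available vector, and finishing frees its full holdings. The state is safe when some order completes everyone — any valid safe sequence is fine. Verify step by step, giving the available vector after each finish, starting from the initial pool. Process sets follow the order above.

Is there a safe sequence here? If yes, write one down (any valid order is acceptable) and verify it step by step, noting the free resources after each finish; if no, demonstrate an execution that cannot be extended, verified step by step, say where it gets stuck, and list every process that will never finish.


UNSAFE.
Key observation: R4 is the bottleneck — with proc-A, proc-G done the pool holds (1, 3, 1), short of every remaining need.
A maximal execution: proc-A, proc-G — then nothing else fits. Verifying each step:
  pool = (1, 2, 0)
  proc-A: need (0, 0, 0) fits (1, 2, 0); releases (0, 1, 0), pool now (1, 3, 0)
  proc-G: need (1, 3, 0) fits (1, 3, 0); releases (0, 0, 1), pool now (1, 3, 1)
  proc-I still needs (3, 2, 1) but only (1, 3, 1) is free — short on R4
  proc-F still needs (3, 4, 1) but only (1, 3, 1) is free — short on R4 and R1
  proc-H still needs (2, 2, 0) but only (1, 3, 1) is free — short on R4
Processes that can never finish: proc-I, proc-F and proc-H.


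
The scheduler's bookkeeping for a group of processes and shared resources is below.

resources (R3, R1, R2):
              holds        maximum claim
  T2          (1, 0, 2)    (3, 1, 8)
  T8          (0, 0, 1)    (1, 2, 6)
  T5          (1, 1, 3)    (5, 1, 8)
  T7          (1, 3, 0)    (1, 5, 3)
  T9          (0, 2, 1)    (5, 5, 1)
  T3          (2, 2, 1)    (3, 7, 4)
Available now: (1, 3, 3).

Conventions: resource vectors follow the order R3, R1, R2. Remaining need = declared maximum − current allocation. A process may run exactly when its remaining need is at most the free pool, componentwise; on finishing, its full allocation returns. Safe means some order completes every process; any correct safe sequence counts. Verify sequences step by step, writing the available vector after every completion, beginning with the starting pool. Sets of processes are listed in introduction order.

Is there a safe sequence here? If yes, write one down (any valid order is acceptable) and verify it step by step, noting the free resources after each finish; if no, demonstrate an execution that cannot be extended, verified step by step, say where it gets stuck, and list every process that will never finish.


The state is UNSAFE.
Key observation: after T7, T3 the pool peaks at (4, 8, 4), and each blocked process is short somewhere: T2 on R2; T8 on R2; T5 on R2; T9 on R3.
A maximal execution: T7, T3 — then nothing else fits. Verifying each step:
  pool = (1, 3, 3)
  T7: need (0, 2, 3) fits (1, 3, 3); releases (1, 3, 0), pool now (2, 6, 3)
  T3: need (1, 5, 3) fits (2, 6, 3); releases (2, 2, 1), pool now (4, 8, 4)
  blocked: T2 wants (2, 1, 6), pool (4, 8, 4) — not enough R2
  blocked: T8 wants (1, 2, 5), pool (4, 8, 4) — not enough R2
  blocked: T5 wants (4, 0, 5), pool (4, 8, 4) — not enough R2
  blocked: T9 wants (5, 3, 0), pool (4, 8, 4) — not enough R3
Never able to finish: T2, T8, T5 and T9.


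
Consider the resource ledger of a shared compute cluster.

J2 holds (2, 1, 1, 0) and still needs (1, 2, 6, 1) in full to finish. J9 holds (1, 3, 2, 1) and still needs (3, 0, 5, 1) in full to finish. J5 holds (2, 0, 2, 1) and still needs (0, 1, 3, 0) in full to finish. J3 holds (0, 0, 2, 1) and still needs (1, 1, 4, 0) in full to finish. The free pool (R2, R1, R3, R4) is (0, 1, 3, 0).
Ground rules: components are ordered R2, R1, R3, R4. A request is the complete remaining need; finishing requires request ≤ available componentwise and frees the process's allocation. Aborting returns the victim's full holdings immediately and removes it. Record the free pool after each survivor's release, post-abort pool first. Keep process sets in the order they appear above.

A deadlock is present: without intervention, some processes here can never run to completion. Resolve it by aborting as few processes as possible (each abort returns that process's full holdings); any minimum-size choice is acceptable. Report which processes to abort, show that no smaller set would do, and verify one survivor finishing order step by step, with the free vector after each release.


Abort J2.
Key observation: the returned (2, 1, 1, 0) from J2 is what brings J9 — unrunnable before, under any order — into play at step 3.
Why nothing smaller works: aborting no one leaves the state deadlocked as given.
Survivors finish in the order: J5, J3, J9. Walking it through (pool after the aborts first):
  pool = (2, 2, 4, 0)
  run J5 (needs (0, 1, 3, 0), free (2, 2, 4, 0)); after release of (2, 0, 2, 1) the pool is (4, 2, 6, 1)
  run J3 (needs (1, 1, 4, 0), free (4, 2, 6, 1)); after release of (0, 0, 2, 1) the pool is (4, 2, 8, 2)
  run J9 (needs (3, 0, 5, 1), free (4, 2, 8, 2)); after release of (1, 3, 2, 1) the pool is (5, 5, 10, 3)


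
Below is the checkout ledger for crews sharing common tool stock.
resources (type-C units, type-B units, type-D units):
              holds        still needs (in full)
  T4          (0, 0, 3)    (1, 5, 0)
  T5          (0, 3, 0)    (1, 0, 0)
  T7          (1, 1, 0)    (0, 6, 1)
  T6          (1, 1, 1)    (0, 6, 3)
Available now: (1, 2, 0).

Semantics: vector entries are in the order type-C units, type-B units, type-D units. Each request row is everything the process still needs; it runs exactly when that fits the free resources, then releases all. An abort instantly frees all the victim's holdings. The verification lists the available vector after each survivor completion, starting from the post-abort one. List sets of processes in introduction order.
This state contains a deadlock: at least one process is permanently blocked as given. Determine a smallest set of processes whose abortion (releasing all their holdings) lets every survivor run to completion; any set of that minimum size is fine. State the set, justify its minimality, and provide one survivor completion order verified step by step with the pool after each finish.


Abort T6.
Key observation: T7 could never have finished before the abort; with (1, 1, 1) returned by T6, it fits at step 2.
No smaller set exists: with zero aborts the deadlock remains.
One survivor order: T5, T7, T4. Check, step by step (post-abort pool first):
  pool = (2, 3, 1)
  T5: need (1, 0, 0) fits (2, 3, 1); releases (0, 3, 0), pool now (2, 6, 1)
  T7: need (0, 6, 1) fits (2, 6, 1); releases (1, 1, 0), pool now (3, 7, 1)
  T4: need (1, 5, 0) fits (3, 7, 1); releases (0, 0, 3), pool now (3, 7, 4)


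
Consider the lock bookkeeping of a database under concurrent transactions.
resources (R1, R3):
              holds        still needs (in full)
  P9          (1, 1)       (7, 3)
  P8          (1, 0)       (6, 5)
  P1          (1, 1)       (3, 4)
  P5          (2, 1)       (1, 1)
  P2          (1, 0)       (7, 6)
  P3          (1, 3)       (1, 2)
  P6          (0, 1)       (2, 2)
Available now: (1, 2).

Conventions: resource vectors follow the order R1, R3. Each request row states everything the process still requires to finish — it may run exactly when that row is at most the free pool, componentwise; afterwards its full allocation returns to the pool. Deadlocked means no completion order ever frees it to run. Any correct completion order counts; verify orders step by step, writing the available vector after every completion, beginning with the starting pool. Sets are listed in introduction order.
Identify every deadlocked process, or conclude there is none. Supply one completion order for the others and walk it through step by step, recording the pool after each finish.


The deadlocked set is P9, P8 and P2.
Key observation: once P5, P3, P6, P1 finish, the pool peaks at (5, 8) — and every remaining process still needs more R1 than that.
The rest can finish in the order P5, P3, P6, P1. Step-by-step check:
  pool = (1, 2)
  P5 needs (1, 1) <= (1, 2) -> finishes; pool += (2, 1) = (3, 3)
  P3 needs (1, 2) <= (3, 3) -> finishes; pool += (1, 3) = (4, 6)
  P6 needs (2, 2) <= (4, 6) -> finishes; pool += (0, 1) = (4, 7)
  P1 needs (3, 4) <= (4, 7) -> finishes; pool += (1, 1) = (5, 8)
The stuck group stays short no matter what:
  P9 cannot run: need (7, 3) vs free (5, 8) (insufficient R1)
  P8 cannot run: need (6, 5) vs free (5, 8) (insufficient R1)
  P2 cannot run: need (7, 6) vs free (5, 8) (insufficient R1)


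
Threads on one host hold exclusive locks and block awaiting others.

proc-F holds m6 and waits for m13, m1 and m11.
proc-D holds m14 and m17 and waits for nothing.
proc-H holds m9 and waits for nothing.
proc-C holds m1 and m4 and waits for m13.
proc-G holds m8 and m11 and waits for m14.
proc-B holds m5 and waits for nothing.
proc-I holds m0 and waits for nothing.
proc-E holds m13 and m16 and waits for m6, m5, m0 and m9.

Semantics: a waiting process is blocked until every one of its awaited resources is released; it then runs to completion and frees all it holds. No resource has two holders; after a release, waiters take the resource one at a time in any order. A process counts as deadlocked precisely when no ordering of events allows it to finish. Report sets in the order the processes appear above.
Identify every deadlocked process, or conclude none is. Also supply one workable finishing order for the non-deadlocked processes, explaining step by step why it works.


Deadlocked set: proc-F, proc-C and proc-E.
Key observation: the knot is the closed ring of waits proc-F -> proc-C -> proc-E -> proc-F; no other process is dragged down with it.
The rest can finish in the order proc-H, proc-I, proc-D, proc-G, proc-B.
Walking it through:
  run proc-H (it waits on nothing); releases m9
  run proc-I (it waits on nothing); releases m0
  run proc-D (it waits on nothing); releases m14 and m17
  proc-G: everything it awaited (m14) is free; runs, freeing m8 and m11
  run proc-B (it waits on nothing); releases m5


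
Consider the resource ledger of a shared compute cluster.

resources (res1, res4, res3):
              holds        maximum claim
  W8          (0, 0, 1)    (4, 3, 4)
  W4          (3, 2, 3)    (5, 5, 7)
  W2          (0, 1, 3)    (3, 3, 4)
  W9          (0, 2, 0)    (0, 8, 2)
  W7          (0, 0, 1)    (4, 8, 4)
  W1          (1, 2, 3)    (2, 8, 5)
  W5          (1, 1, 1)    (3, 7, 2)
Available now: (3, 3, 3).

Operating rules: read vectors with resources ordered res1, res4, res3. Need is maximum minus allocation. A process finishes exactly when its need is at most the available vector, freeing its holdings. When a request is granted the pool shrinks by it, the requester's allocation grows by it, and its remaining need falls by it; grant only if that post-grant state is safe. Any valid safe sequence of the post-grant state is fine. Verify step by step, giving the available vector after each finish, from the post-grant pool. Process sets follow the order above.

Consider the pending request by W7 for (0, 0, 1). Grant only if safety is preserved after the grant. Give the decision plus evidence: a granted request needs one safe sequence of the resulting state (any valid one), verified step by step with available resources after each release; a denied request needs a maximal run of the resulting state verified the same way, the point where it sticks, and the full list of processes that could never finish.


GRANT — the state after the grant stays safe, e.g. via W2, W4, W8, W1, W9, W7, W5.
Key observation: granting shrinks the pool to (3, 3, 2), yet W2 still fits and the chain goes through.
Step-by-step check of the post-grant state:
  pool = (3, 3, 2)
  W2: need (3, 2, 1) fits (3, 3, 2); releases (0, 1, 3), pool now (3, 4, 5)
  W4: need (2, 3, 4) fits (3, 4, 5); releases (3, 2, 3), pool now (6, 6, 8)
  W8: need (4, 3, 3) fits (6, 6, 8); releases (0, 0, 1), pool now (6, 6, 9)
  W1: need (1, 6, 2) fits (6, 6, 9); releases (1, 2, 3), pool now (7, 8, 12)
  W9: need (0, 6, 2) fits (7, 8, 12); releases (0, 2, 0), pool now (7, 10, 12)
  W7: need (4, 8, 2) fits (7, 10, 12); releases (0, 0, 2), pool now (7, 10, 14)
  W5: need (2, 6, 1) fits (7, 10, 14); releases (1, 1, 1), pool now (8, 11, 15)


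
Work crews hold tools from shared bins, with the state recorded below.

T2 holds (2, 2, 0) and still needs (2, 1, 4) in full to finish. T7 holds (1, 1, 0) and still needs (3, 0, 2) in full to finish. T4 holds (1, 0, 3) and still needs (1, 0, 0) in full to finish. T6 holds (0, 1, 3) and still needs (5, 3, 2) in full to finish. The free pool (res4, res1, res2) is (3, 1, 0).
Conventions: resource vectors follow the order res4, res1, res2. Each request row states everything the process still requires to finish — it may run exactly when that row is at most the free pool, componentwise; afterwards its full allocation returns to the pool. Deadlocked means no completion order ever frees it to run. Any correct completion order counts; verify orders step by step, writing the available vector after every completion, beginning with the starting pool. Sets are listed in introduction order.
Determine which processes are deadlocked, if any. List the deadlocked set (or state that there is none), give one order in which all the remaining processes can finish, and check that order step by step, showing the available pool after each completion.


Deadlocked: T2 and T6.
Key observation: after T4, T7 the pool peaks at (5, 2, 3), and each blocked process is short somewhere: T2 on res2; T6 on res1.
One completion order for the rest: T4, T7. Walking it through:
  pool = (3, 1, 0)
  T4: need (1, 0, 0) fits (3, 1, 0); releases (1, 0, 3), pool now (4, 1, 3)
  T7: need (3, 0, 2) fits (4, 1, 3); releases (1, 1, 0), pool now (5, 2, 3)
The stuck group stays short no matter what:
  blocked: T2 wants (2, 1, 4), pool (5, 2, 3) — not enough res2
  blocked: T6 wants (5, 3, 2), pool (5, 2, 3) — not enough res1


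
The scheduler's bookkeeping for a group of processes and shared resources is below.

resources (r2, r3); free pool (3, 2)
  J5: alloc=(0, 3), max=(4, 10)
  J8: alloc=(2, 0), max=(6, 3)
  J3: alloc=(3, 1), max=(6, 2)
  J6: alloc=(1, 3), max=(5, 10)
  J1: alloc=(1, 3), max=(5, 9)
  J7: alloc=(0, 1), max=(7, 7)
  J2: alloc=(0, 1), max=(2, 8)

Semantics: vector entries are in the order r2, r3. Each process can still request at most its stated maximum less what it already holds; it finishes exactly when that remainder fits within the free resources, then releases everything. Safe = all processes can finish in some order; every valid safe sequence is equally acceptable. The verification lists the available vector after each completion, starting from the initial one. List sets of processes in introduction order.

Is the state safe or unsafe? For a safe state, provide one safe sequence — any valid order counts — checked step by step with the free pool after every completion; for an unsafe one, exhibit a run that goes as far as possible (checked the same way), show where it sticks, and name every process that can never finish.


UNSAFE — no complete ordering exists.
Key observation: even finishing J3, J8 leaves just (8, 3) free — too little r3 for any of the remaining processes.
Going as far as possible: J3, J8; after that, nothing fits. Verifying each step:
  pool = (3, 2)
  J3: need (3, 1) fits (3, 2); releases (3, 1), pool now (6, 3)
  J8: need (4, 3) fits (6, 3); releases (2, 0), pool now (8, 3)
  J5 still needs (4, 7) but only (8, 3) is free — short on r3
  J6 still needs (4, 7) but only (8, 3) is free — short on r3
  J1 still needs (4, 6) but only (8, 3) is free — short on r3
  J7 still needs (7, 6) but only (8, 3) is free — short on r3
  J2 still needs (2, 7) but only (8, 3) is free — short on r3
Permanently blocked: J5, J6, J1, J7 and J2.


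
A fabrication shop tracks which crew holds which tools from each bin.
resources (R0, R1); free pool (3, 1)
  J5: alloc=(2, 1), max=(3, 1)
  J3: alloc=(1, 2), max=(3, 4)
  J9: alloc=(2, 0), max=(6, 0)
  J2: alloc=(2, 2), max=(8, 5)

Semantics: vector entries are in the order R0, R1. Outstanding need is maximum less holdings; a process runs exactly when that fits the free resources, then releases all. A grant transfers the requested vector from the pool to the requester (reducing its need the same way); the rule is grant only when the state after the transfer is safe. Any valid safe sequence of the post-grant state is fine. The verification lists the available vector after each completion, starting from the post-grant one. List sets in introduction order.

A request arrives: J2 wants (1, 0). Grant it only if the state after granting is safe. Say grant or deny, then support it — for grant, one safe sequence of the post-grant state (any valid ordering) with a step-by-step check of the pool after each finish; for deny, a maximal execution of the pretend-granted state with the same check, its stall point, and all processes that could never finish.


GRANT — the state after the grant stays safe, e.g. via J5, J9, J3, J2.
Key observation: (2, 1) free after granting still covers J5 first, and each release covers the next.
Check on the post-grant state, step by step:
  pool = (2, 1)
  J5: need (1, 0) fits (2, 1); releases (2, 1), pool now (4, 2)
  J9: need (4, 0) fits (4, 2); releases (2, 0), pool now (6, 2)
  J3: need (2, 2) fits (6, 2); releases (1, 2), pool now (7, 4)
  J2: need (5, 3) fits (7, 4); releases (3, 2), pool now (10, 6)


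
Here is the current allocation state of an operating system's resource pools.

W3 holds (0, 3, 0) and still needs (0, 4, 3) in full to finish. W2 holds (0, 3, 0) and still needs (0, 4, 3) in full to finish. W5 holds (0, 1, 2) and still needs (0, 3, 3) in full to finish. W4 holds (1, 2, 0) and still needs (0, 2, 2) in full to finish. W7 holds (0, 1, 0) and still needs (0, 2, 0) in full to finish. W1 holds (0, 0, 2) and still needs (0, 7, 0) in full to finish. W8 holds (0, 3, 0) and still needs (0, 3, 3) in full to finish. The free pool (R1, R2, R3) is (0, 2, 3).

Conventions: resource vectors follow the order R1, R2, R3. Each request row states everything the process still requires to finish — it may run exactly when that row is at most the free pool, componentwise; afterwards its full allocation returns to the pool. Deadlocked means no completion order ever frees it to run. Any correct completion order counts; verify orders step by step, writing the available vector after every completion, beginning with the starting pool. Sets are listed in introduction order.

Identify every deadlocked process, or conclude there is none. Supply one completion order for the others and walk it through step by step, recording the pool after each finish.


The deadlocked set is empty.
Key observation: W4 leads a chain of completions in which each release enables another process.
The rest can finish in the order W4, W3, W2, W8, W1, W5, W7. Walking it through:
  pool = (0, 2, 3)
  run W4 (needs (0, 2, 2), free (0, 2, 3)); after release of (1, 2, 0) the pool is (1, 4, 3)
  run W3 (needs (0, 4, 3), free (1, 4, 3)); after release of (0, 3, 0) the pool is (1, 7, 3)
  run W2 (needs (0, 4, 3), free (1, 7, 3)); after release of (0, 3, 0) the pool is (1, 10, 3)
  run W8 (needs (0, 3, 3), free (1, 10, 3)); after release of (0, 3, 0) the pool is (1, 13, 3)
  run W1 (needs (0, 7, 0), free (1, 13, 3)); after release of (0, 0, 2) the pool is (1, 13, 5)
  run W5 (needs (0, 3, 3), free (1, 13, 5)); after release of (0, 1, 2) the pool is (1, 14, 7)
  run W7 (needs (0, 2, 0), free (1, 14, 7)); after release of (0, 1, 0) the pool is (1, 15, 7)


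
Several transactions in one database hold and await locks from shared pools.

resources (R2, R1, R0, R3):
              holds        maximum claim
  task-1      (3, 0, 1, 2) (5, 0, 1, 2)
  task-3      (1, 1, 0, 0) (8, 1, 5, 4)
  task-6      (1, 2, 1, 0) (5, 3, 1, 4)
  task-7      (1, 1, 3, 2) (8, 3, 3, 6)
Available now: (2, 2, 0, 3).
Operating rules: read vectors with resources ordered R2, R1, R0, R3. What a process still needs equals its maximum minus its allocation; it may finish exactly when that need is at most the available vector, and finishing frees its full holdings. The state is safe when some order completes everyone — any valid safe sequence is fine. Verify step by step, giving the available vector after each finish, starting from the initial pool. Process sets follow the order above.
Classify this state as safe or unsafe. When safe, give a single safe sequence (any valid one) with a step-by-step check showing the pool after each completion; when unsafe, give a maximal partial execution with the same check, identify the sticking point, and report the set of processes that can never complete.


UNSAFE.
Key observation: the wall is R2: completing task-1, task-6 brings the pool only to (6, 4, 2, 5), and all the rest need more.
A maximal execution: task-1, task-6 — then nothing else fits. Step-by-step check:
  pool = (2, 2, 0, 3)
  task-1: need (2, 0, 0, 0) fits (2, 2, 0, 3); releases (3, 0, 1, 2), pool now (5, 2, 1, 5)
  task-6: need (4, 1, 0, 4) fits (5, 2, 1, 5); releases (1, 2, 1, 0), pool now (6, 4, 2, 5)
  task-3 cannot run: need (7, 0, 5, 4) vs free (6, 4, 2, 5) (insufficient R2 and R0)
  task-7 cannot run: need (7, 2, 0, 4) vs free (6, 4, 2, 5) (insufficient R2)
Never able to finish: task-3 and task-7.


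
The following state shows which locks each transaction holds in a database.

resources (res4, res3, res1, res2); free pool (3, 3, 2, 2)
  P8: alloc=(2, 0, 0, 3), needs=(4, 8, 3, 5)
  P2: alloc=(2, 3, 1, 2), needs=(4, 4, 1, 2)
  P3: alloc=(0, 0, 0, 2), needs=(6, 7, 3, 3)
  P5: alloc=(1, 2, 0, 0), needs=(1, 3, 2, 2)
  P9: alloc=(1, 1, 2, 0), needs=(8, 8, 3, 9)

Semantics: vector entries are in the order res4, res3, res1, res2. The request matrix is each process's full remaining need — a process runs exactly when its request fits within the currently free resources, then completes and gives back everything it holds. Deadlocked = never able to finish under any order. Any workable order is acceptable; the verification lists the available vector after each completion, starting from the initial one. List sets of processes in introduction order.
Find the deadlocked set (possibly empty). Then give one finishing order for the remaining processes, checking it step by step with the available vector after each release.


The deadlocked set is empty.
Key observation: starting with P5, each completion frees enough for the next — no one is permanently blocked.
One completion order for the rest: P5, P2, P3, P8, P9. Walking it through:
  pool = (3, 3, 2, 2)
  P5: need (1, 3, 2, 2) fits (3, 3, 2, 2); releases (1, 2, 0, 0), pool now (4, 5, 2, 2)
  P2: need (4, 4, 1, 2) fits (4, 5, 2, 2); releases (2, 3, 1, 2), pool now (6, 8, 3, 4)
  P3: need (6, 7, 3, 3) fits (6, 8, 3, 4); releases (0, 0, 0, 2), pool now (6, 8, 3, 6)
  P8: need (4, 8, 3, 5) fits (6, 8, 3, 6); releases (2, 0, 0, 3), pool now (8, 8, 3, 9)
  P9: need (8, 8, 3, 9) fits (8, 8, 3, 9); releases (1, 1, 2, 0), pool now (9, 9, 5, 9)


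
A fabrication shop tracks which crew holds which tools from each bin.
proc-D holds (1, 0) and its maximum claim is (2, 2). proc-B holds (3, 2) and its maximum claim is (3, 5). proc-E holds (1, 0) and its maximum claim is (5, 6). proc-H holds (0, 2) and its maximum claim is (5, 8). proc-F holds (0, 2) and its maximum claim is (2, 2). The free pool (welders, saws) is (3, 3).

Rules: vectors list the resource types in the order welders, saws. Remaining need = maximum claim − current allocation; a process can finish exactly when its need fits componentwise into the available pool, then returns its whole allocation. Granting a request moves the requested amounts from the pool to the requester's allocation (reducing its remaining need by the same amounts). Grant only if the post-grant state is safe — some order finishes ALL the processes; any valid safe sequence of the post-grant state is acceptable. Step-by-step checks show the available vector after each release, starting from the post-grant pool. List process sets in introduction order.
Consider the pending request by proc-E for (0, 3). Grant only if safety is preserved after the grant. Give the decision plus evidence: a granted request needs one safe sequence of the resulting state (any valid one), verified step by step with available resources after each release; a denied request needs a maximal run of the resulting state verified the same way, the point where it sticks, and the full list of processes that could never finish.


DENY. Granting would leave the state unsafe.
Key observation: once proc-F, proc-D finish, the pool peaks at (4, 2) — and every remaining process still needs more saws than that.
After a pretend grant, a maximal execution: proc-F, proc-D — then nothing else fits. Walking it through:
  pool = (3, 0)
  run proc-F (needs (2, 0), free (3, 0)); after release of (0, 2) the pool is (3, 2)
  run proc-D (needs (1, 2), free (3, 2)); after release of (1, 0) the pool is (4, 2)
  proc-B cannot run: need (0, 3) vs free (4, 2) (insufficient saws)
  proc-E cannot run: need (4, 3) vs free (4, 2) (insufficient saws)
  proc-H cannot run: need (5, 6) vs free (4, 2) (insufficient welders and saws)
Had the request been granted, proc-B, proc-E and proc-H could never finish.


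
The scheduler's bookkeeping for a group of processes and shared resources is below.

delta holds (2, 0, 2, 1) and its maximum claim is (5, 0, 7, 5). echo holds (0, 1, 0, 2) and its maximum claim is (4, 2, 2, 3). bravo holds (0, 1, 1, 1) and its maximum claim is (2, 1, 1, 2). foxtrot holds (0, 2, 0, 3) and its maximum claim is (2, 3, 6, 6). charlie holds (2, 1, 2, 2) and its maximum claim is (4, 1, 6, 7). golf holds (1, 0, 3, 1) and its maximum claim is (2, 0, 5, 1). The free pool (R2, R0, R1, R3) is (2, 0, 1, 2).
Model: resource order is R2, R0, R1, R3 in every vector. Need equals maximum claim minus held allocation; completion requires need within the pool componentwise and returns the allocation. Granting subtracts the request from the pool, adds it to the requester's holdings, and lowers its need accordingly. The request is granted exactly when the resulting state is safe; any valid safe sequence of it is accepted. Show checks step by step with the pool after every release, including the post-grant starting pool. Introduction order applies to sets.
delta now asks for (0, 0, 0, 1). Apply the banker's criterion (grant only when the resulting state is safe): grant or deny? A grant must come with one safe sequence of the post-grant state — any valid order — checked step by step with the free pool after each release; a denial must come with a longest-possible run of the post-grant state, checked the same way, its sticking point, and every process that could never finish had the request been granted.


GRANT — the state after the grant stays safe, e.g. via bravo, golf, delta, echo, charlie, foxtrot.
Key observation: after the grant the pool drops to (2, 0, 1, 1), which still lets bravo finish first and unwind the rest.
Verifying the post-grant state step by step:
  pool = (2, 0, 1, 1)
  run bravo (needs (2, 0, 0, 1), free (2, 0, 1, 1)); after release of (0, 1, 1, 1) the pool is (2, 1, 2, 2)
  run golf (needs (1, 0, 2, 0), free (2, 1, 2, 2)); after release of (1, 0, 3, 1) the pool is (3, 1, 5, 3)
  run delta (needs (3, 0, 5, 3), free (3, 1, 5, 3)); after release of (2, 0, 2, 2) the pool is (5, 1, 7, 5)
  run echo (needs (4, 1, 2, 1), free (5, 1, 7, 5)); after release of (0, 1, 0, 2) the pool is (5, 2, 7, 7)
  run charlie (needs (2, 0, 4, 5), free (5, 2, 7, 7)); after release of (2, 1, 2, 2) the pool is (7, 3, 9, 9)
  run foxtrot (needs (2, 1, 6, 3), free (7, 3, 9, 9)); after release of (0, 2, 0, 3) the pool is (7, 5, 9, 12)


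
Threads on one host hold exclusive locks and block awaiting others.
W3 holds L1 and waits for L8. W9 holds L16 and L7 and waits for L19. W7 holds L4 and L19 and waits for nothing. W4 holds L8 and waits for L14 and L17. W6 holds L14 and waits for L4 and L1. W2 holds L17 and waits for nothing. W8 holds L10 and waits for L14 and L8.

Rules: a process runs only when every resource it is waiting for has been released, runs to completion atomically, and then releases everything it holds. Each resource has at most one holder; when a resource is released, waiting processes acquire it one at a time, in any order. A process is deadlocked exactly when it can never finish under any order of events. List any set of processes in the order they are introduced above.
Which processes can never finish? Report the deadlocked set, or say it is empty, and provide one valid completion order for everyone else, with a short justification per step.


The deadlocked set is W3, W4, W6 and W8.
Key observation: the cycle W3 -> W4 -> W6 -> W3 can never break — each member waits on the next; W8 waits into the deadlock from upstream.
A valid finishing order for the others: W7, W9, W2.
Walking it through:
  W7 waits on nothing -> runs at once and releases L4 and L19
  run W9 (all its waits — L19 — are resolved); releases L16 and L7
  W2 waits on nothing -> runs at once and releases L17


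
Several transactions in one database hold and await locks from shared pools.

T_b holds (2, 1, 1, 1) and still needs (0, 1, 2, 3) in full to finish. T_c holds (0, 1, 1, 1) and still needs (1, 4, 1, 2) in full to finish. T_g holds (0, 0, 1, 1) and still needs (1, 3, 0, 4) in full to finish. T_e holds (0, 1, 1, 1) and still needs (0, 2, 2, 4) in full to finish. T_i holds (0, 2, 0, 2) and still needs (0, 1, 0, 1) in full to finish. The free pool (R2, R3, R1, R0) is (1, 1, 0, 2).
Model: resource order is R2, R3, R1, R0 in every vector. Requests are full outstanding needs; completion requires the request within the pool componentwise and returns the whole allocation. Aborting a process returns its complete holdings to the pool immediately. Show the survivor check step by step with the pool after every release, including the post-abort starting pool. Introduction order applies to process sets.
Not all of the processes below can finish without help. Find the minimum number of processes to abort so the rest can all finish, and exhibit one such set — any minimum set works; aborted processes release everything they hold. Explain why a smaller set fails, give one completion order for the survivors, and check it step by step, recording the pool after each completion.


The answer: abort T_b.
Key observation: aborting T_b returns (2, 1, 1, 1), and T_e — hopeless before — runs at step 3 with the returned capacity in the pool.
No smaller set exists: with zero aborts the deadlock remains.
The survivors complete as T_i, T_g, T_e, T_c. Walking it through (starting from the post-abort pool):
  pool = (3, 2, 1, 3)
  T_i: need (0, 1, 0, 1) fits (3, 2, 1, 3); releases (0, 2, 0, 2), pool now (3, 4, 1, 5)
  T_g: need (1, 3, 0, 4) fits (3, 4, 1, 5); releases (0, 0, 1, 1), pool now (3, 4, 2, 6)
  T_e: need (0, 2, 2, 4) fits (3, 4, 2, 6); releases (0, 1, 1, 1), pool now (3, 5, 3, 7)
  T_c: need (1, 4, 1, 2) fits (3, 5, 3, 7); releases (0, 1, 1, 1), pool now (3, 6, 4, 8)


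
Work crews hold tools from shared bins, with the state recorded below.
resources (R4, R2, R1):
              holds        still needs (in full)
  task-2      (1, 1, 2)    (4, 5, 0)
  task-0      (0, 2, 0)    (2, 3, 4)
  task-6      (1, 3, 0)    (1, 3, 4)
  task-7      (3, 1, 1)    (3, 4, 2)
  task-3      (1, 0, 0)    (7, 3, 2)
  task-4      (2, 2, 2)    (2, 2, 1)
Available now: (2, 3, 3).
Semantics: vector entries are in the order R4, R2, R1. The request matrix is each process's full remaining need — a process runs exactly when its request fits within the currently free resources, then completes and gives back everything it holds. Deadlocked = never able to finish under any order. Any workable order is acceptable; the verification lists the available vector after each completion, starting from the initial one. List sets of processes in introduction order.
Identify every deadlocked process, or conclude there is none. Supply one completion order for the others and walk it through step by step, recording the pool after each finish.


The deadlocked set is empty.
Key observation: there is always a runnable process — task-4 first — so the state unwinds completely.
A valid finishing order for the others: task-4, task-6, task-7, task-3, task-0, task-2. Step-by-step check:
  pool = (2, 3, 3)
  task-4 needs (2, 2, 1) <= (2, 3, 3) -> finishes; pool += (2, 2, 2) = (4, 5, 5)
  task-6 needs (1, 3, 4) <= (4, 5, 5) -> finishes; pool += (1, 3, 0) = (5, 8, 5)
  task-7 needs (3, 4, 2) <= (5, 8, 5) -> finishes; pool += (3, 1, 1) = (8, 9, 6)
  task-3 needs (7, 3, 2) <= (8, 9, 6) -> finishes; pool += (1, 0, 0) = (9, 9, 6)
  task-0 needs (2, 3, 4) <= (9, 9, 6) -> finishes; pool += (0, 2, 0) = (9, 11, 6)
  task-2 needs (4, 5, 0) <= (9, 11, 6) -> finishes; pool += (1, 1, 2) = (10, 12, 8)


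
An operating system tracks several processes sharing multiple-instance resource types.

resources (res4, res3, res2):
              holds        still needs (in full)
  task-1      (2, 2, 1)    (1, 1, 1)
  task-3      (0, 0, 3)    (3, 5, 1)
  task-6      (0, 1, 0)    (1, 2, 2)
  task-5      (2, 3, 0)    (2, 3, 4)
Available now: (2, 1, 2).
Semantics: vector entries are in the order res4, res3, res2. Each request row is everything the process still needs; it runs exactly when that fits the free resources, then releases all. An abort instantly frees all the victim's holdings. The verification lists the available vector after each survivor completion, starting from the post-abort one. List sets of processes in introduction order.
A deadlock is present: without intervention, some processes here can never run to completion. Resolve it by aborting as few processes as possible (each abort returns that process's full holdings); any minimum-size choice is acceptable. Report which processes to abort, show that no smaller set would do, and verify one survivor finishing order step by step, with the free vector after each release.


The answer: abort task-5.
Key observation: task-3 could never have finished before the abort; with (2, 3, 0) returned by task-5, it fits at step 2.
Minimality: the empty abort set fails — the state is deadlocked as it stands.
The survivors complete as task-6, task-3, task-1. Verifying each step (starting from the post-abort pool):
  pool = (4, 4, 2)
  run task-6 (needs (1, 2, 2), free (4, 4, 2)); after release of (0, 1, 0) the pool is (4, 5, 2)
  run task-3 (needs (3, 5, 1), free (4, 5, 2)); after release of (0, 0, 3) the pool is (4, 5, 5)
  run task-1 (needs (1, 1, 1), free (4, 5, 5)); after release of (2, 2, 1) the pool is (6, 7, 6)
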